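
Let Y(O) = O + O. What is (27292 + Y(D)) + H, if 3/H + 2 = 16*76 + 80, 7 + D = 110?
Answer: 35582415/1294 ≈ 27498.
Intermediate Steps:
D = 103 (D = -7 + 110 = 103)
H = 3/1294 (H = 3/(-2 + (16*76 + 80)) = 3/(-2 + (1216 + 80)) = 3/(-2 + 1296) = 3/1294 ≈ 0.0023184)
Y(O) = 2*O
(27292 + Y(D)) + H = (27292 + 2*103) + 3/1294 = (27292 + 206) + 3/1294 = 27498 + 3/1294 = 35582415/1294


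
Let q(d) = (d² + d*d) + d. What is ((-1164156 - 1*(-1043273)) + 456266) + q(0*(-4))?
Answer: 335383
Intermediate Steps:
q(d) = d + 2*d² (q(d) = (d² + d²) + d = 2*d² + d = d + 2*d²)
((-1164156 - 1*(-1043273)) + 456266) + q(0*(-4)) = ((-1164156 - 1*(-1043273)) + 456266) + (0*(-4))*(1 + 2*(0*(-4))) = ((-1164156 + 1043273) + 456266) + 0*(1 + 2*0) = (-120883 + 456266) + 0*(1 + 0) = 335383 + 0*1 = 335383 + 0 = 335383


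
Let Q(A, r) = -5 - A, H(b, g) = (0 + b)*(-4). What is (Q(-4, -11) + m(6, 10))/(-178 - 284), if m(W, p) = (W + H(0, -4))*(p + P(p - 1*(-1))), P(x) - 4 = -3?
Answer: -65/462 ≈ -0.14069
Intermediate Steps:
P(x) = 1 (P(x) = 4 - 3 = 1)
H(b, g) = -4*b (H(b, g) = b*(-4) = -4*b)
m(W, p) = W*(1 + p) (m(W, p) = (W - 4*0)*(p + 1) = (W + 0)*(1 + p) = W*(1 + p))
(Q(-4, -11) + m(6, 10))/(-178 - 284) = ((-5 - 1*(-4)) + 6*(1 + 10))/(-178 - 284) = ((-5 + 4) + 6*11)/(-462) = (-1 + 66)*(-1/462) = 65*(-1/462) = -65/462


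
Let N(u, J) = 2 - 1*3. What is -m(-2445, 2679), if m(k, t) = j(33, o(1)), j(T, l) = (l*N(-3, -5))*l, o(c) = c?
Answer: 1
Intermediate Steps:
N(u, J) = -1 (N(u, J) = 2 - 3 = -1)
j(T, l) = -l² (j(T, l) = (l*(-1))*l = (-l)*l = -l²)
m(k, t) = -1 (m(k, t) = -1*1² = -1*1 = -1)
-m(-2445, 2679) = -1*(-1) = 1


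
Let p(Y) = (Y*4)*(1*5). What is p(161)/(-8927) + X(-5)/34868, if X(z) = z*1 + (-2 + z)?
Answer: -28095521/77816659 ≈ -0.36105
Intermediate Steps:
X(z) = -2 + 2*z (X(z) = z + (-2 + z) = -2 + 2*z)
p(Y) = 20*Y (p(Y) = (4*Y)*5 = 20*Y)
p(161)/(-8927) + X(-5)/34868 = (20*161)/(-8927) + (-2 + 2*(-5))/34868 = 3220*(-1/8927) + (-2 - 10)*(1/34868) = -3220/8927 - 12*1/34868 = -3220/8927 - 3/8717 = -28095521/77816659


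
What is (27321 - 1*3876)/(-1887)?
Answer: -7815/629 ≈ -12.424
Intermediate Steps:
(27321 - 1*3876)/(-1887) = (27321 - 3876)*(-1/1887) = 23445*(-1/1887) = -7815/629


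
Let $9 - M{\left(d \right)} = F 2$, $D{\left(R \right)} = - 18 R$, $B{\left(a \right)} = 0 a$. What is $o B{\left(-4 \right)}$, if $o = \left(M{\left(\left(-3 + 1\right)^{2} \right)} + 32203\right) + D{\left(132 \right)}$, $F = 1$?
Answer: $0$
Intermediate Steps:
$B{\left(a \right)} = 0$
$M{\left(d \right)} = 7$ ($M{\left(d \right)} = 9 - 1 \cdot 2 = 9 - 2 = 7$)
$o = 29834$ ($o = \left(7 + 32203\right) - 2376 = 32210 - 2376 = 29834$)
$o B{\left(-4 \right)} = 29834 \cdot 0 = 0$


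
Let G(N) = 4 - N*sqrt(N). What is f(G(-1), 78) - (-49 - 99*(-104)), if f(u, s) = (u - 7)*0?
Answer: -10247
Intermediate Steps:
G(N) = 4 - N**(3/2)
f(u, s) = 0 (f(u, s) = (-7 + u)*0 = 0)
f(G(-1), 78) - (-49 - 99*(-104)) = 0 - (-49 - 99*(-104)) = 0 - (-49 + 10296) = 0 - 1*10247 = 0 - 10247 = -10247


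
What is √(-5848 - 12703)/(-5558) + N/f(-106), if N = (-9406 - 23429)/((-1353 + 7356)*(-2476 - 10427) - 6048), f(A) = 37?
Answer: 10945/955374003 - I*√18551/5558 ≈ 1.1456e-5 - 0.024506*I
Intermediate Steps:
N = 10945/25820919 (N = -32835/(6003*(-12903) - 6048) = -32835/(-77456709 - 6048) = -32835/(-77462757) = -32835*(-1/77462757) = 10945/25820919 ≈ 0.00042388)
√(-5848 - 12703)/(-5558) + N/f(-106) = √(-5848 - 12703)/(-5558) + (10945/25820919)/37 = √(-18551)*(-1/5558) + (10945/25820919)*(1/37) = (I*√18551)*(-1/5558) + 10945/955374003 = -I*√18551/5558 + 10945/955374003 = 10945/955374003 - I*√18551/5558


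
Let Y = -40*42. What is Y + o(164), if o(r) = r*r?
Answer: 25216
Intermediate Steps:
o(r) = r**2
Y = -1680
Y + o(164) = -1680 + 164**2 = -1680 + 26896 = 25216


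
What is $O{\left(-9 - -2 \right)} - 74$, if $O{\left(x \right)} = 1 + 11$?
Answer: $-62$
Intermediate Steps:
$O{\left(x \right)} = 12$
$O{\left(-9 - -2 \right)} - 74 = 12 - 74 = -62$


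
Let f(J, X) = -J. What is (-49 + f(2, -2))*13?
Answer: -663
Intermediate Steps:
(-49 + f(2, -2))*13 = (-49 - 1*2)*13 = (-49 - 2)*13 = -51*13 = -663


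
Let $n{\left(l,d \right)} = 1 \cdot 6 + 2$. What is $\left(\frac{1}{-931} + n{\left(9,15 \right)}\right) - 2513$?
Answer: $- \frac{2332156}{931} \approx -2505.0$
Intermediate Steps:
$n{\left(l,d \right)} = 8$ ($n{\left(l,d \right)} = 6 + 2 = 8$)
$\left(\frac{1}{-931} + n{\left(9,15 \right)}\right) - 2513 = \left(\frac{1}{-931} + 8\right) - 2513 = \left(- \frac{1}{931} + 8\right) - 2513 = \frac{7447}{931} - 2513 = - \frac{2332156}{931}$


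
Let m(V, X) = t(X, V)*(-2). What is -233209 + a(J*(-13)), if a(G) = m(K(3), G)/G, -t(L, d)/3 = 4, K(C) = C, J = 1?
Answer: -3031741/13 ≈ -2.3321e+5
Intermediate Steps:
t(L, d) = -12 (t(L, d) = -3*4 = -12)
m(V, X) = 24 (m(V, X) = -12*(-2) = 24)
a(G) = 24/G
-233209 + a(J*(-13)) = -233209 + 24/((1*(-13))) = -233209 + 24/(-13) = -233209 + 24*(-1/13) = -233209 - 24/13 = -3031741/13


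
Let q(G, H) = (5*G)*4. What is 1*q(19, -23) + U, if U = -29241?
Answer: -28861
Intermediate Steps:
q(G, H) = 20*G
1*q(19, -23) + U = 1*(20*19) - 29241 = 1*380 - 29241 = 380 - 29241 = -28861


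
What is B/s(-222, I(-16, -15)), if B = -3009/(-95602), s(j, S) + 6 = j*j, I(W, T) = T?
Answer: 1003/1570358452 ≈ 6.3871e-7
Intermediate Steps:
s(j, S) = -6 + j² (s(j, S) = -6 + j*j = -6 + j²)
B = 3009/95602 (B = -3009*(-1/95602) = 3009/95602 ≈ 0.031474)
B/s(-222, I(-16, -15)) = 3009/(95602*(-6 + (-222)²)) = 3009/(95602*(-6 + 49284)) = (3009/95602)/49278 = (3009/95602)*(1/49278) = 1003/1570358452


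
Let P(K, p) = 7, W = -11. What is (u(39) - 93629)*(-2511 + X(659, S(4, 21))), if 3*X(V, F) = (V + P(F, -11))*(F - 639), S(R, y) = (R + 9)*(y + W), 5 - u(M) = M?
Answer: 10818919467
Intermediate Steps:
u(M) = 5 - M
S(R, y) = (-11 + y)*(9 + R) (S(R, y) = (R + 9)*(y - 11) = (9 + R)*(-11 + y) = (-11 + y)*(9 + R))
X(V, F) = (-639 + F)*(7 + V)/3 (X(V, F) = ((V + 7)*(F - 639))/3 = ((7 + V)*(-639 + F))/3 = ((-639 + F)*(7 + V))/3 = (-639 + F)*(7 + V)/3)
(u(39) - 93629)*(-2511 + X(659, S(4, 21))) = ((5 - 1*39) - 93629)*(-2511 + (-1491 - 213*659 + 7*(-99 - 11*4 + 9*21 + 4*21)/3 + (⅓)*(-99 - 11*4 + 9*21 + 4*21)*659)) = ((5 - 39) - 93629)*(-2511 + (-1491 - 140367 + 7*(-99 - 44 + 189 + 84)/3 + (⅓)*(-99 - 44 + 189 + 84)*659)) = (-34 - 93629)*(-2511 + (-1491 - 140367 + (7/3)*130 + (⅓)*130*659)) = -93663*(-2511 + (-1491 - 140367 + 910/3 + 85670/3)) = -93663*(-2511 - 112998) = -93663*(-115509) = 10818919467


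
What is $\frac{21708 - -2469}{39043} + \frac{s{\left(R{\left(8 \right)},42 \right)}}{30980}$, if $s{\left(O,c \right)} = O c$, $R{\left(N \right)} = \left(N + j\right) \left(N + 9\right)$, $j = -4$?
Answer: $\frac{215127567}{302388035} \approx 0.71143$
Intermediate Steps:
$R{\left(N \right)} = \left(-4 + N\right) \left(9 + N\right)$ ($R{\left(N \right)} = \left(N - 4\right) \left(N + 9\right) = \left(-4 + N\right) \left(9 + N\right)$)
$\frac{21708 - -2469}{39043} + \frac{s{\left(R{\left(8 \right)},42 \right)}}{30980} = \frac{21708 - -2469}{39043} + \frac{\left(-36 + 8^{2} + 5 \cdot 8\right) 42}{30980} = \left(21708 + 2469\right) \frac{1}{39043} + \left(-36 + 64 + 40\right) 42 \cdot \frac{1}{30980} = 24177 \cdot \frac{1}{39043} + 68 \cdot 42 \cdot \frac{1}{30980} = \frac{24177}{39043} + 2856 \cdot \frac{1}{30980} = \frac{24177}{39043} + \frac{714}{7745} = \frac{215127567}{302388035}$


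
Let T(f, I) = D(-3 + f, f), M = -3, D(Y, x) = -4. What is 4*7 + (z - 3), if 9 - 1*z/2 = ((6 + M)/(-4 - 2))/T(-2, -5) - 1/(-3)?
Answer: 505/12 ≈ 42.083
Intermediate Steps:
T(f, I) = -4
z = 205/12 (z = 18 - 2*(((6 - 3)/(-4 - 2))/(-4) - 1/(-3)) = 18 - 2*((3/(-6))*(-1/4) - 1*(-1/3)) = 18 - 2*((3*(-1/6))*(-1/4) + 1/3) = 18 - 2*(-1/2*(-1/4) + 1/3) = 18 - 2*(1/8 + 1/3) = 18 - 2*11/24 = 18 - 11/12 = 205/12 ≈ 17.083)
4*7 + (z - 3) = 4*7 + (205/12 - 3) = 28 + 169/12 = 505/12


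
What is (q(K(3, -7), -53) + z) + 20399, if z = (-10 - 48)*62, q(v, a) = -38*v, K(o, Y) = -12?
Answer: 17259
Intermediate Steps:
z = -3596 (z = -58*62 = -3596)
(q(K(3, -7), -53) + z) + 20399 = (-38*(-12) - 3596) + 20399 = (456 - 3596) + 20399 = -3140 + 20399 = 17259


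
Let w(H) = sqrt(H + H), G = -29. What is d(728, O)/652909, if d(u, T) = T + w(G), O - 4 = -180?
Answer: -176/652909 + I*sqrt(58)/652909 ≈ -0.00026956 + 1.1664e-5*I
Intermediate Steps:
O = -176 (O = 4 - 180 = -176)
w(H) = sqrt(2)*sqrt(H) (w(H) = sqrt(2*H) = sqrt(2)*sqrt(H))
d(u, T) = T + I*sqrt(58) (d(u, T) = T + sqrt(2)*sqrt(-29) = T + sqrt(2)*(I*sqrt(29)) = T + I*sqrt(58))
d(728, O)/652909 = (-176 + I*sqrt(58))/652909 = (-176 + I*sqrt(58))*(1/652909) = -176/652909 + I*sqrt(58)/652909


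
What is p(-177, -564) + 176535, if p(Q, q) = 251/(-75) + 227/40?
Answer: 105922397/600 ≈ 1.7654e+5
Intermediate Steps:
p(Q, q) = 1397/600 (p(Q, q) = 251*(-1/75) + 227*(1/40) = -251/75 + 227/40 = 1397/600)
p(-177, -564) + 176535 = 1397/600 + 176535 = 105922397/600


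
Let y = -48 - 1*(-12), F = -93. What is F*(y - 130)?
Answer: 15438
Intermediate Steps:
y = -36 (y = -48 + 12 = -36)
F*(y - 130) = -93*(-36 - 130) = -93*(-166) = 15438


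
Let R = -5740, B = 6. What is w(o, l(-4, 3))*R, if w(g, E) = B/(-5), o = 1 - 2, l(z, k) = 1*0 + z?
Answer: 6888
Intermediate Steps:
l(z, k) = z (l(z, k) = 0 + z = z)
o = -1
w(g, E) = -6/5 (w(g, E) = 6/(-5) = 6*(-⅕) = -6/5)
w(o, l(-4, 3))*R = -6/5*(-5740) = 6888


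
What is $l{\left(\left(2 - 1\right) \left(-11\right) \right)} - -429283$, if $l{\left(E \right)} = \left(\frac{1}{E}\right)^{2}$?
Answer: $\frac{51943244}{121} \approx 4.2928 \cdot 10^{5}$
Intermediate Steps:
$l{\left(E \right)} = \frac{1}{E^{2}}$
$l{\left(\left(2 - 1\right) \left(-11\right) \right)} - -429283 = \frac{1}{121 \left(2 - 1\right)^{2}} - -429283 = \frac{1}{121} + 429283 = \frac{51943244}{121}$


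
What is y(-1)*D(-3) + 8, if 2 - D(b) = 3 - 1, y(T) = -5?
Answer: 8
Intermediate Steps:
D(b) = 0 (D(b) = 2 - (3 - 1) = 2 - 1*2 = 2 - 2 = 0)
y(-1)*D(-3) + 8 = -5*0 + 8 = 0 + 8 = 8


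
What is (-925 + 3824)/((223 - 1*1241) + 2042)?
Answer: 2899/1024 ≈ 2.8311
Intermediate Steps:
(-925 + 3824)/((223 - 1*1241) + 2042) = 2899/((223 - 1241) + 2042) = 2899/(-1018 + 2042) = 2899/1024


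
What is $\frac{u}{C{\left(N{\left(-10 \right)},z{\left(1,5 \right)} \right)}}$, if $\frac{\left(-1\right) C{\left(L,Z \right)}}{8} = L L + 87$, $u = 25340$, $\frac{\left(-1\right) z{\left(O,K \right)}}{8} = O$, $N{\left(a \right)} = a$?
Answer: $- \frac{6335}{374} \approx -16.939$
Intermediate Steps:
$z{\left(O,K \right)} = - 8 O$
$C{\left(L,Z \right)} = -696 - 8 L^{2}$ ($C{\left(L,Z \right)} = - 8 \left(L L + 87\right) = - 8 \left(L^{2} + 87\right) = - 8 \left(87 + L^{2}\right) = -696 - 8 L^{2}$)
$\frac{u}{C{\left(N{\left(-10 \right)},z{\left(1,5 \right)} \right)}} = \frac{25340}{-696 - 8 \left(-10\right)^{2}} = \frac{25340}{-696 - 800} = \frac{25340}{-1496} = 25340 \left(- \frac{1}{1496}\right) = - \frac{6335}{374}$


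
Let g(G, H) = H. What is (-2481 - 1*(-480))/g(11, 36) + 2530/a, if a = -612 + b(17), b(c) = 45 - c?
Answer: -26243/438 ≈ -59.916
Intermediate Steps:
a = -584 (a = -612 + (45 - 1*17) = -612 + (45 - 17) = -612 + 28 = -584)
(-2481 - 1*(-480))/g(11, 36) + 2530/a = (-2481 - 1*(-480))/36 + 2530/(-584) = (-2481 + 480)*(1/36) + 2530*(-1/584) = -2001*1/36 - 1265/292 = -667/12 - 1265/292 = -26243/438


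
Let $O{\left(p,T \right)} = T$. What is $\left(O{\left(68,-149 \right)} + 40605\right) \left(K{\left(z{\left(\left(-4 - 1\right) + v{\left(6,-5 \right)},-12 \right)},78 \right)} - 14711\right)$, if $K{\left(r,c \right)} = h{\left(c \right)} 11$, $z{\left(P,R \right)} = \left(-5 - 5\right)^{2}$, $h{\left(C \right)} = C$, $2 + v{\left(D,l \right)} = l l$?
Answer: $-560436968$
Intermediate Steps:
$v{\left(D,l \right)} = -2 + l^{2}$ ($v{\left(D,l \right)} = -2 + l l = -2 + l^{2}$)
$z{\left(P,R \right)} = 100$ ($z{\left(P,R \right)} = \left(-10\right)^{2} = 100$)
$K{\left(r,c \right)} = 11 c$ ($K{\left(r,c \right)} = c 11 = 11 c$)
$\left(O{\left(68,-149 \right)} + 40605\right) \left(K{\left(z{\left(\left(-4 - 1\right) + v{\left(6,-5 \right)},-12 \right)},78 \right)} - 14711\right) = \left(-149 + 40605\right) \left(11 \cdot 78 - 14711\right) = 40456 \left(858 - 14711\right) = 40456 \left(-13853\right) = -560436968$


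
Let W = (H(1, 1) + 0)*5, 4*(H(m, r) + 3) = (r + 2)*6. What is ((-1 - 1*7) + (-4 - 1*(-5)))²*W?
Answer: 735/2 ≈ 367.50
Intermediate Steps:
H(m, r) = 3*r/2 (H(m, r) = -3 + ((r + 2)*6)/4 = -3 + ((2 + r)*6)/4 = -3 + (12 + 6*r)/4 = -3 + (3 + 3*r/2) = 3*r/2)
W = 15/2 (W = ((3/2)*1 + 0)*5 = (3/2 + 0)*5 = (3/2)*5 = 15/2 ≈ 7.5000)
((-1 - 1*7) + (-4 - 1*(-5)))²*W = ((-1 - 1*7) + (-4 - 1*(-5)))²*(15/2) = ((-1 - 7) + (-4 + 5))²*(15/2) = (-8 + 1)²*(15/2) = (-7)²*(15/2) = 49*(15/2) = 735/2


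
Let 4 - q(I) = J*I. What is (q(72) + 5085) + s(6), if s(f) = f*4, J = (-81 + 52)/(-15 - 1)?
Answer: 9965/2 ≈ 4982.5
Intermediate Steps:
J = 29/16 (J = -29/(-16) = -29*(-1/16) = 29/16 ≈ 1.8125)
s(f) = 4*f
q(I) = 4 - 29*I/16
(q(72) + 5085) + s(6) = ((4 - 29/16*72) + 5085) + 4*6 = ((4 - 261/2) + 5085) + 24 = (-253/2 + 5085) + 24 = 9917/2 + 24 = 9965/2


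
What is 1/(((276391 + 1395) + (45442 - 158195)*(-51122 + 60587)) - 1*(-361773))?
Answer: -1/1066567586 ≈ -9.3759e-10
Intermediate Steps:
1/(((276391 + 1395) + (45442 - 158195)*(-51122 + 60587)) - 1*(-361773)) = 1/((277786 - 112753*9465) + 361773) = 1/((277786 - 1067207145) + 361773) = 1/(-1066929359 + 361773) = 1/(-1066567586) = -1/1066567586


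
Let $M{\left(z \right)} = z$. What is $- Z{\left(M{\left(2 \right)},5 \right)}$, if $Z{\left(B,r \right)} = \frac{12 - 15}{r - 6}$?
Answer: $-3$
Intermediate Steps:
$Z{\left(B,r \right)} = - \frac{3}{-6 + r}$
$- Z{\left(M{\left(2 \right)},5 \right)} = - \frac{-3}{-6 + 5} = - \frac{-3}{-1} = - \left(-3\right) \left(-1\right) = \left(-1\right) 3 = -3$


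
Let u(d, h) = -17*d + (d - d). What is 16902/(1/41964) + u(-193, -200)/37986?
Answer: 26942540209889/37986 ≈ 7.0928e+8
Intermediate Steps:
u(d, h) = -17*d (u(d, h) = -17*d + 0 = -17*d)
16902/(1/41964) + u(-193, -200)/37986 = 16902/(1/41964) - 17*(-193)/37986 = 16902/(1/41964) + 3281*(1/37986) = 16902*41964 + 3281/37986 = 709275528 + 3281/37986 = 26942540209889/37986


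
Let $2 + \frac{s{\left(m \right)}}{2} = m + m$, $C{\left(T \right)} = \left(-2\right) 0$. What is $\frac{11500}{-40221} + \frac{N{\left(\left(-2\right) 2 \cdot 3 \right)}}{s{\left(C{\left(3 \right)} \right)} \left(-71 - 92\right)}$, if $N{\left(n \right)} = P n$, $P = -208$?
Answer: $\frac{23223404}{6556023} \approx 3.5423$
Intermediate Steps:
$C{\left(T \right)} = 0$
$s{\left(m \right)} = -4 + 4 m$ ($s{\left(m \right)} = -4 + 2 \left(m + m\right) = -4 + 2 \cdot 2 m = -4 + 4 m$)
$N{\left(n \right)} = - 208 n$
$\frac{11500}{-40221} + \frac{N{\left(\left(-2\right) 2 \cdot 3 \right)}}{s{\left(C{\left(3 \right)} \right)} \left(-71 - 92\right)} = \frac{11500}{-40221} + \frac{\left(-208\right) \left(-2\right) 2 \cdot 3}{\left(-4 + 4 \cdot 0\right) \left(-71 - 92\right)} = 11500 \left(- \frac{1}{40221}\right) + \frac{\left(-208\right) \left(\left(-4\right) 3\right)}{\left(-4 + 0\right) \left(-163\right)} = - \frac{11500}{40221} + \frac{\left(-208\right) \left(-12\right)}{\left(-4\right) \left(-163\right)} = - \frac{11500}{40221} + \frac{2496}{652} = - \frac{11500}{40221} + 2496 \cdot \frac{1}{652} = - \frac{11500}{40221} + \frac{624}{163} = \frac{23223404}{6556023}$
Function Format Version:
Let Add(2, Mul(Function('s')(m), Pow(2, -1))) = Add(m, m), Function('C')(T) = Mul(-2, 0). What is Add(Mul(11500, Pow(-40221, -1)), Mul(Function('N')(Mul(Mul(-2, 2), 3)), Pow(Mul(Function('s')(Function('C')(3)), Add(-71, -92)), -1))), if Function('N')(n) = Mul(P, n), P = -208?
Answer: Rational(23223404, 6556023) ≈ 3.5423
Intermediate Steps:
Function('C')(T) = 0
Function('s')(m) = Add(-4, Mul(4, m)) (Function('s')(m) = Add(-4, Mul(2, Add(m, m))) = Add(-4, Mul(2, Mul(2, m))) = Add(-4, Mul(4, m)))
Function('N')(n) = Mul(-208, n)
Add(Mul(11500, Pow(-40221, -1)), Mul(Function('N')(Mul(Mul(-2, 2), 3)), Pow(Mul(Function('s')(Function('C')(3)), Add(-71, -92)), -1))) = Add(Mul(11500, Pow(-40221, -1)), Mul(Mul(-208, Mul(Mul(-2, 2), 3)), Pow(Mul(Add(-4, Mul(4, 0)), Add(-71, -92)), -1))) = Add(Mul(11500, Rational(-1, 40221)), Mul(Mul(-208, Mul(-4, 3)), Pow(Mul(Add(-4, 0), -163), -1))) = Add(Rational(-11500, 40221), Mul(Mul(-208, -12), Pow(Mul(-4, -163), -1))) = Add(Rational(-11500, 40221), Mul(2496, Pow(652, -1))) = Add(Rational(-11500, 40221), Mul(2496, Rational(1, 652))) = Add(Rational(-11500, 40221), Rational(624, 163)) = Rational(23223404, 6556023)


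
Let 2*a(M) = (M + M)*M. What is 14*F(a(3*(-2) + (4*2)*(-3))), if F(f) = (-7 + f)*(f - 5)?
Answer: 11189290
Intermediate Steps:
a(M) = M**2 (a(M) = ((M + M)*M)/2 = ((2*M)*M)/2 = (2*M**2)/2 = M**2)
F(f) = (-7 + f)*(-5 + f)
14*F(a(3*(-2) + (4*2)*(-3))) = 14*(35 + ((3*(-2) + (4*2)*(-3))**2)**2 - 12*(3*(-2) + (4*2)*(-3))**2) = 14*(35 + ((-6 + 8*(-3))**2)**2 - 12*(-6 + 8*(-3))**2) = 14*(35 + ((-6 - 24)**2)**2 - 12*(-6 - 24)**2) = 14*(35 + ((-30)**2)**2 - 12*(-30)**2) = 14*(35 + 900**2 - 12*900) = 14*(35 + 810000 - 10800) = 14*799235 = 11189290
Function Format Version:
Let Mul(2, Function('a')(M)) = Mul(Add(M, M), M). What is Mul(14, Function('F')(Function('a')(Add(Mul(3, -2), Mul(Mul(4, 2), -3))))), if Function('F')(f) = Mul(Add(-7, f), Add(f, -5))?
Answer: 11189290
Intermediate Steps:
Function('a')(M) = Pow(M, 2) (Function('a')(M) = Mul(Rational(1, 2), Mul(Add(M, M), M)) = Mul(Rational(1, 2), Mul(Mul(2, M), M)) = Mul(Rational(1, 2), Mul(2, Pow(M, 2))) = Pow(M, 2))
Function('F')(f) = Mul(Add(-7, f), Add(-5, f))
Mul(14, Function('F')(Function('a')(Add(Mul(3, -2), Mul(Mul(4, 2), -3))))) = Mul(14, Add(35, Pow(Pow(Add(Mul(3, -2), Mul(Mul(4, 2), -3)), 2), 2), Mul(-12, Pow(Add(Mul(3, -2), Mul(Mul(4, 2), -3)), 2)))) = Mul(14, Add(35, Pow(Pow(Add(-6, Mul(8, -3)), 2), 2), Mul(-12, Pow(Add(-6, Mul(8, -3)), 2)))) = Mul(14, Add(35, Pow(Pow(Add(-6, -24), 2), 2), Mul(-12, Pow(Add(-6, -24), 2)))) = Mul(14, Add(35, Pow(Pow(-30, 2), 2), Mul(-12, Pow(-30, 2)))) = Mul(14, Add(35, Pow(900, 2), Mul(-12, 900))) = Mul(14, Add(35, 810000, -10800)) = Mul(14, 799235) = 11189290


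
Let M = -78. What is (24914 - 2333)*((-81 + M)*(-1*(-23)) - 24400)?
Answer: -633555117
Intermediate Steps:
(24914 - 2333)*((-81 + M)*(-1*(-23)) - 24400) = (24914 - 2333)*((-81 - 78)*(-1*(-23)) - 24400) = 22581*(-159*23 - 24400) = 22581*(-3657 - 24400) = 22581*(-28057) = -633555117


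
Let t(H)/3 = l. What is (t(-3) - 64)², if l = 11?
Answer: 961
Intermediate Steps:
t(H) = 33 (t(H) = 3*11 = 33)
(t(-3) - 64)² = (33 - 64)² = (-31)² = 961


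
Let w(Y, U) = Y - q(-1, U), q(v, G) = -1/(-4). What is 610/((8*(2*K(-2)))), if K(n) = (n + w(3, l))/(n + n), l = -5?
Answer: -610/3 ≈ -203.33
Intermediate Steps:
q(v, G) = ¼ (q(v, G) = -1*(-¼) = ¼)
w(Y, U) = -¼ + Y (w(Y, U) = Y - 1*¼ = Y - ¼ = -¼ + Y)
K(n) = (11/4 + n)/(2*n) (K(n) = (n + (-¼ + 3))/(n + n) = (n + 11/4)/((2*n)) = (11/4 + n)*(1/(2*n)) = (11/4 + n)/(2*n))
610/((8*(2*K(-2)))) = 610/((8*(2*((⅛)*(11 + 4*(-2))/(-2))))) = 610/((8*(2*((⅛)*(-½)*(11 - 8))))) = 610/((8*(2*((⅛)*(-½)*3)))) = 610/((8*(2*(-3/16)))) = 610/((8*(-3/8))) = 610/(-3) = 610*(-⅓) = -610/3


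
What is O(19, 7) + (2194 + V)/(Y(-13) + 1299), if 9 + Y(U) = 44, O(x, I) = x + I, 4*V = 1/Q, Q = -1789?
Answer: 263898967/9546104 ≈ 27.645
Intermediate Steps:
V = -1/7156 (V = (1/4)/(-1789) = (1/4)*(-1/1789) = -1/7156 ≈ -0.00013974)
O(x, I) = I + x
Y(U) = 35 (Y(U) = -9 + 44 = 35)
O(19, 7) + (2194 + V)/(Y(-13) + 1299) = (7 + 19) + (2194 - 1/7156)/(35 + 1299) = 26 + (15700263/7156)/1334 = 26 + (15700263/7156)*(1/1334) = 26 + 15700263/9546104 = 263898967/9546104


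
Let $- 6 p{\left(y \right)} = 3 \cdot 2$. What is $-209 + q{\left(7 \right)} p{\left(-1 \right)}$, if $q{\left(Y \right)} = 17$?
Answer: $-226$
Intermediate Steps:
$p{\left(y \right)} = -1$ ($p{\left(y \right)} = - \frac{3 \cdot 2}{6} = \left(- \frac{1}{6}\right) 6 = -1$)
$-209 + q{\left(7 \right)} p{\left(-1 \right)} = -209 + 17 \left(-1\right) = -209 - 17 = -226$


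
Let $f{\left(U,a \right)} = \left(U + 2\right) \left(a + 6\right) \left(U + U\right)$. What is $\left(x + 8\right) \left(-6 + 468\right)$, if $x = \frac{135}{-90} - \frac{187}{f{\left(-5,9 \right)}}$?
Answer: $\frac{210826}{75} \approx 2811.0$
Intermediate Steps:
$f{\left(U,a \right)} = 2 U \left(2 + U\right) \left(6 + a\right)$ ($f{\left(U,a \right)} = \left(2 + U\right) \left(6 + a\right) 2 U = 2 U \left(2 + U\right) \left(6 + a\right)$)
$x = - \frac{431}{225}$ ($x = \frac{135}{-90} - \frac{187}{2 \left(-5\right) \left(12 + 2 \cdot 9 + 6 \left(-5\right) - 45\right)} = 135 \left(- \frac{1}{90}\right) - \frac{187}{2 \left(-5\right) \left(12 + 18 - 30 - 45\right)} = - \frac{3}{2} - \frac{187}{2 \left(-5\right) \left(-45\right)} = - \frac{3}{2} - \frac{187}{450} = - \frac{431}{225} \approx -1.9156$)
$\left(x + 8\right) \left(-6 + 468\right) = \left(- \frac{431}{225} + 8\right) \left(-6 + 468\right) = \frac{1369}{225} \cdot 462 = \frac{210826}{75}$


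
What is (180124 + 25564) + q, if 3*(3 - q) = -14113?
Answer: 631186/3 ≈ 2.1040e+5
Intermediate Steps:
q = 14122/3 (q = 3 - 1/3*(-14113) = 3 + 14113/3 = 14122/3 ≈ 4707.3)
(180124 + 25564) + q = (180124 + 25564) + 14122/3 = 205688 + 14122/3 = 631186/3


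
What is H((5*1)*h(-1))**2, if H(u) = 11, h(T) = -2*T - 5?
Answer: 121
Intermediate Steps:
h(T) = -5 - 2*T
H((5*1)*h(-1))**2 = 11**2 = 121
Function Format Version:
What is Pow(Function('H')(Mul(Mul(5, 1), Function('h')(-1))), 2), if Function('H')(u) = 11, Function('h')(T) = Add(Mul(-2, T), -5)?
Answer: 121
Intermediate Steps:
Function('h')(T) = Add(-5, Mul(-2, T))
Pow(Function('H')(Mul(Mul(5, 1), Function('h')(-1))), 2) = Pow(11, 2) = 121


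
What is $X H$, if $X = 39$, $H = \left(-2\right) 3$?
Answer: $-234$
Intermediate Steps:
$H = -6$
$X H = 39 \left(-6\right) = -234$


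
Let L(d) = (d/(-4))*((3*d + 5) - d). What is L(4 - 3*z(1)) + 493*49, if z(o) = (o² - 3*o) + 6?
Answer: 24135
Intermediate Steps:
z(o) = 6 + o² - 3*o
L(d) = -d*(5 + 2*d)/4 (L(d) = (d*(-¼))*((5 + 3*d) - d) = (-d/4)*(5 + 2*d) = -d*(5 + 2*d)/4)
L(4 - 3*z(1)) + 493*49 = -(4 - 3*(6 + 1² - 3*1))*(5 + 2*(4 - 3*(6 + 1² - 3*1)))/4 + 493*49 = -(4 - 3*(6 + 1 - 3))*(5 + 2*(4 - 3*(6 + 1 - 3)))/4 + 24157 = -(4 - 3*4)*(5 + 2*(4 - 3*4))/4 + 24157 = -(4 - 12)*(5 + 2*(4 - 12))/4 + 24157 = -¼*(-8)*(5 + 2*(-8)) + 24157 = -¼*(-8)*(5 - 16) + 24157 = -¼*(-8)*(-11) + 24157 = -22 + 24157 = 24135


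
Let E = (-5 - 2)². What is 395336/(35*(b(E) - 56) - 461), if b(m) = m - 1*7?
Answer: -395336/951 ≈ -415.71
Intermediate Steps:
E = 49 (E = (-7)² = 49)
b(m) = -7 + m (b(m) = m - 7 = -7 + m)
395336/(35*(b(E) - 56) - 461) = 395336/(35*((-7 + 49) - 56) - 461) = 395336/(35*(42 - 56) - 461) = 395336/(35*(-14) - 461) = 395336/(-490 - 461) = 395336/(-951) = 395336*(-1/951) = -395336/951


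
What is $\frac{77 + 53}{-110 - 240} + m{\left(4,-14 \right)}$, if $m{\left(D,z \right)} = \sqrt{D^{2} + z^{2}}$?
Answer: $- \frac{13}{35} + 2 \sqrt{53} \approx 14.189$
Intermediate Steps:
$\frac{77 + 53}{-110 - 240} + m{\left(4,-14 \right)} = \frac{77 + 53}{-110 - 240} + \sqrt{4^{2} + \left(-14\right)^{2}} = \frac{130}{-350} + \sqrt{16 + 196} = 130 \left(- \frac{1}{350}\right) + \sqrt{212} = - \frac{13}{35} + 2 \sqrt{53}$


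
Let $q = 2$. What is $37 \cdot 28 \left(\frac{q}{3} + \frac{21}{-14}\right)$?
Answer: $- \frac{2590}{3} \approx -863.33$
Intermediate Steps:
$37 \cdot 28 \left(\frac{q}{3} + \frac{21}{-14}\right) = 37 \cdot 28 \left(\frac{2}{3} + \frac{21}{-14}\right) = 1036 \left(2 \cdot \frac{1}{3} + 21 \left(- \frac{1}{14}\right)\right) = 1036 \left(\frac{2}{3} - \frac{3}{2}\right) = 1036 \left(- \frac{5}{6}\right) = - \frac{2590}{3}$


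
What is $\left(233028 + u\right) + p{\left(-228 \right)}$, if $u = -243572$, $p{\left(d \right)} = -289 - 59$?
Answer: $-10892$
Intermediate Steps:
$p{\left(d \right)} = -348$
$\left(233028 + u\right) + p{\left(-228 \right)} = \left(233028 - 243572\right) - 348 = -10544 - 348 = -10892$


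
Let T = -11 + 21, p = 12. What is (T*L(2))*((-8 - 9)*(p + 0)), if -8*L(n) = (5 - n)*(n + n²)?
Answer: 4590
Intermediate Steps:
T = 10
L(n) = -(5 - n)*(n + n²)/8
(T*L(2))*((-8 - 9)*(p + 0)) = (10*((⅛)*2*(-5 + 2² - 4*2)))*((-8 - 9)*(12 + 0)) = (10*((⅛)*2*(-5 + 4 - 8)))*(-17*12) = (10*((⅛)*2*(-9)))*(-204) = (10*(-9/4))*(-204) = -45/2*(-204) = 4590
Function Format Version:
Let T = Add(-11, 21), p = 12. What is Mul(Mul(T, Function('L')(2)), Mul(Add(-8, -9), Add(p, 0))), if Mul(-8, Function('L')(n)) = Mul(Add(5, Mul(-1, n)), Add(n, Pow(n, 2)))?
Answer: 4590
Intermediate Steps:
T = 10
Function('L')(n) = Mul(Rational(-1, 8), Add(5, Mul(-1, n)), Add(n, Pow(n, 2))) (Function('L')(n) = Mul(Rational(-1, 8), Mul(Add(5, Mul(-1, n)), Add(n, Pow(n, 2)))) = Mul(Rational(-1, 8), Add(5, Mul(-1, n)), Add(n, Pow(n, 2))))
Mul(Mul(T, Function('L')(2)), Mul(Add(-8, -9), Add(p, 0))) = Mul(Mul(10, Mul(Rational(1, 8), 2, Add(-5, Pow(2, 2), Mul(-4, 2)))), Mul(Add(-8, -9), Add(12, 0))) = Mul(Mul(10, Mul(Rational(1, 8), 2, Add(-5, 4, -8))), Mul(-17, 12)) = Mul(Mul(10, Mul(Rational(1, 8), 2, -9)), -204) = Mul(Mul(10, Rational(-9, 4)), -204) = Mul(Rational(-45, 2), -204) = 4590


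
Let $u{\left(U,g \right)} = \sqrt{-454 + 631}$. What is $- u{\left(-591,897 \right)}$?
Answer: $- \sqrt{177} \approx -13.304$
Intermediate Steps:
$u{\left(U,g \right)} = \sqrt{177}$
$- u{\left(-591,897 \right)} = - \sqrt{177}$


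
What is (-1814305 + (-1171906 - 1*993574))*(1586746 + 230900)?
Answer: -7233840286110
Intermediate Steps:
(-1814305 + (-1171906 - 1*993574))*(1586746 + 230900) = (-1814305 + (-1171906 - 993574))*1817646 = (-1814305 - 2165480)*1817646 = -3979785*1817646 = -7233840286110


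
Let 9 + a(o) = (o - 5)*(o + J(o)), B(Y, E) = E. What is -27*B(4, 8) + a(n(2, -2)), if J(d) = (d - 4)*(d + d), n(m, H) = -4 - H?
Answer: -379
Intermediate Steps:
J(d) = 2*d*(-4 + d) (J(d) = (-4 + d)*(2*d) = 2*d*(-4 + d))
a(o) = -9 + (-5 + o)*(o + 2*o*(-4 + o)) (a(o) = -9 + (o - 5)*(o + 2*o*(-4 + o)) = -9 + (-5 + o)*(o + 2*o*(-4 + o)))
-27*B(4, 8) + a(n(2, -2)) = -27*8 + (-9 - 17*(-4 - 1*(-2))² + 2*(-4 - 1*(-2))³ + 35*(-4 - 1*(-2))) = -216 + (-9 - 17*(-4 + 2)² + 2*(-4 + 2)³ + 35*(-4 + 2)) = -216 + (-9 - 17*(-2)² + 2*(-2)³ + 35*(-2)) = -216 + (-9 - 17*4 + 2*(-8) - 70) = -216 + (-9 - 68 - 16 - 70) = -216 - 163 = -379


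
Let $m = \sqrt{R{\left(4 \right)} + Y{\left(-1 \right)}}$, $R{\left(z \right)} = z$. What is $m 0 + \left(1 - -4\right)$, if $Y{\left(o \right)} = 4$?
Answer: $5$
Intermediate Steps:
$m = 2 \sqrt{2}$ ($m = \sqrt{4 + 4} = \sqrt{8} = 2 \sqrt{2} \approx 2.8284$)
$m 0 + \left(1 - -4\right) = 2 \sqrt{2} \cdot 0 + \left(1 - -4\right) = 0 + \left(1 + 4\right) = 0 + 5 = 5$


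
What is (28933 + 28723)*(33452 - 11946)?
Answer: 1239949936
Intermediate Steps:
(28933 + 28723)*(33452 - 11946) = 57656*21506 = 1239949936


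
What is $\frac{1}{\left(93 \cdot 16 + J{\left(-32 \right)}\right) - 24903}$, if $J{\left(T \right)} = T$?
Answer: $- \frac{1}{23447} \approx -4.2649 \cdot 10^{-5}$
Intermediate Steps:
$\frac{1}{\left(93 \cdot 16 + J{\left(-32 \right)}\right) - 24903} = \frac{1}{\left(93 \cdot 16 - 32\right) - 24903} = \frac{1}{\left(1488 - 32\right) - 24903} = \frac{1}{1456 - 24903} = \frac{1}{-23447} = - \frac{1}{23447}$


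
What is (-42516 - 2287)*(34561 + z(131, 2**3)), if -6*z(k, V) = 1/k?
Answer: -1217071030835/786 ≈ -1.5484e+9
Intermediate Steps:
z(k, V) = -1/(6*k)
(-42516 - 2287)*(34561 + z(131, 2**3)) = (-42516 - 2287)*(34561 - 1/6/131) = -44803*(34561 - 1/6*1/131) = -44803*(34561 - 1/786) = -44803*27164945/786 = -1217071030835/786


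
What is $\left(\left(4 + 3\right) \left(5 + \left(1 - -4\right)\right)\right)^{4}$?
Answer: $24010000$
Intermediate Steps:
$\left(\left(4 + 3\right) \left(5 + \left(1 - -4\right)\right)\right)^{4} = \left(7 \left(5 + \left(1 + 4\right)\right)\right)^{4} = \left(7 \left(5 + 5\right)\right)^{4} = \left(7 \cdot 10\right)^{4} = 70^{4} = 24010000$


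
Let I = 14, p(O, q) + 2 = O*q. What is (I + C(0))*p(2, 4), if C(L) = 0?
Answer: 84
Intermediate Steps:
p(O, q) = -2 + O*q
(I + C(0))*p(2, 4) = (14 + 0)*(-2 + 2*4) = 14*(-2 + 8) = 14*6 = 84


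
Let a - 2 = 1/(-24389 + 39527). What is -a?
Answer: -30277/15138 ≈ -2.0001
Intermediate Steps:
a = 30277/15138 (a = 2 + 1/(-24389 + 39527) = 2 + 1/15138 = 30277/15138 ≈ 2.0001)
-a = -1*30277/15138 = -30277/15138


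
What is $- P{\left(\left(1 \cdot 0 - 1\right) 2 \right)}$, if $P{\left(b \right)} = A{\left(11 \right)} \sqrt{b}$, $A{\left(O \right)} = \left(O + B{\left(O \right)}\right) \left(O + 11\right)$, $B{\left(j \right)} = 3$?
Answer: $- 308 i \sqrt{2} \approx - 435.58 i$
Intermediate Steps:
$A{\left(O \right)} = \left(3 + O\right) \left(11 + O\right)$ ($A{\left(O \right)} = \left(O + 3\right) \left(O + 11\right) = \left(3 + O\right) \left(11 + O\right)$)
$P{\left(b \right)} = 308 \sqrt{b}$ ($P{\left(b \right)} = \left(33 + 11^{2} + 14 \cdot 11\right) \sqrt{b} = \left(33 + 121 + 154\right) \sqrt{b} = 308 \sqrt{b}$)
$- P{\left(\left(1 \cdot 0 - 1\right) 2 \right)} = - 308 \sqrt{\left(1 \cdot 0 - 1\right) 2} = - 308 \sqrt{\left(0 - 1\right) 2} = - 308 \sqrt{\left(-1\right) 2} = - 308 \sqrt{-2} = - 308 i \sqrt{2}$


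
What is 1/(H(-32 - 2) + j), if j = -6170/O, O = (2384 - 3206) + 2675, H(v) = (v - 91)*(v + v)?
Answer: 1853/15744330 ≈ 0.00011769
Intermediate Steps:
H(v) = 2*v*(-91 + v) (H(v) = (-91 + v)*(2*v) = 2*v*(-91 + v))
O = 1853 (O = -822 + 2675 = 1853)
j = -6170/1853 ≈ -3.3297
1/(H(-32 - 2) + j) = 1/(2*(-32 - 2)*(-91 + (-32 - 2)) - 6170/1853) = 1/(2*(-34)*(-91 - 34) - 6170/1853) = 1/(2*(-34)*(-125) - 6170/1853) = 1/(8500 - 6170/1853) = 1/(15744330/1853) = 1853/15744330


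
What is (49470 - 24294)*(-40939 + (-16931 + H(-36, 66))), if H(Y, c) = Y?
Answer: -1457841456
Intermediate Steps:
(49470 - 24294)*(-40939 + (-16931 + H(-36, 66))) = (49470 - 24294)*(-40939 + (-16931 - 36)) = 25176*(-40939 - 16967) = 25176*(-57906) = -1457841456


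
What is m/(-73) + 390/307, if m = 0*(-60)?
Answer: 390/307 ≈ 1.2704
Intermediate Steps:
m = 0
m/(-73) + 390/307 = 0/(-73) + 390/307 = 0*(-1/73) + 390*(1/307) = 0 + 390/307 = 390/307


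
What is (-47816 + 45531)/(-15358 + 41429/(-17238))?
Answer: 2316990/15575449 ≈ 0.14876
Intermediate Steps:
(-47816 + 45531)/(-15358 + 41429/(-17238)) = -2285/(-15358 + 41429*(-1/17238)) = -2285/(-15358 - 2437/1014) = -2285/(-15575449/1014) = -2285*(-1014/15575449) = 2316990/15575449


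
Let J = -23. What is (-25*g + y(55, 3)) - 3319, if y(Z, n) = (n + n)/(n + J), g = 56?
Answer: -47193/10 ≈ -4719.3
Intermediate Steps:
y(Z, n) = 2*n/(-23 + n) (y(Z, n) = (n + n)/(n - 23) = (2*n)/(-23 + n) = 2*n/(-23 + n))
(-25*g + y(55, 3)) - 3319 = (-25*56 + 2*3/(-23 + 3)) - 3319 = (-1400 + 2*3/(-20)) - 3319 = (-1400 + 2*3*(-1/20)) - 3319 = (-1400 - 3/10) - 3319 = -14003/10 - 3319 = -47193/10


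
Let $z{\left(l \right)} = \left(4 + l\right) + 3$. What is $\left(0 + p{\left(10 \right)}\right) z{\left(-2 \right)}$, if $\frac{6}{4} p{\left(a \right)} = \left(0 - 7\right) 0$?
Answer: $0$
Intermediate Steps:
$z{\left(l \right)} = 7 + l$
$p{\left(a \right)} = 0$ ($p{\left(a \right)} = \frac{2 \left(0 - 7\right) 0}{3} = \frac{2 \left(\left(-7\right) 0\right)}{3} = \frac{2}{3} \cdot 0 = 0$)
$\left(0 + p{\left(10 \right)}\right) z{\left(-2 \right)} = \left(0 + 0\right) \left(7 - 2\right) = 0 \cdot 5 = 0$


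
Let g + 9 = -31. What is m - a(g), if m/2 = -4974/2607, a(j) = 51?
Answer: -47635/869 ≈ -54.816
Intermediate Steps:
g = -40 (g = -9 - 31 = -40)
m = -3316/869 (m = 2*(-4974/2607) = 2*(-4974*1/2607) = 2*(-1658/869) = -3316/869 ≈ -3.8159)
m - a(g) = -3316/869 - 1*51 = -3316/869 - 51 = -47635/869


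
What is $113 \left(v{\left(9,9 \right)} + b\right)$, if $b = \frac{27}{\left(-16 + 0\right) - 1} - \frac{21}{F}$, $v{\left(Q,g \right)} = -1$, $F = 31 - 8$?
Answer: $- \frac{154697}{391} \approx -395.64$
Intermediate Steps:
$F = 23$ ($F = 31 - 8 = 23$)
$b = - \frac{978}{391}$ ($b = \frac{27}{\left(-16 + 0\right) - 1} - \frac{21}{23} = \frac{27}{-16 - 1} - \frac{21}{23} = \frac{27}{-17} - \frac{21}{23} = 27 \left(- \frac{1}{17}\right) - \frac{21}{23} = - \frac{27}{17} - \frac{21}{23} = - \frac{978}{391} \approx -2.5013$)
$113 \left(v{\left(9,9 \right)} + b\right) = 113 \left(-1 - \frac{978}{391}\right) = 113 \left(- \frac{1369}{391}\right) = - \frac{154697}{391}$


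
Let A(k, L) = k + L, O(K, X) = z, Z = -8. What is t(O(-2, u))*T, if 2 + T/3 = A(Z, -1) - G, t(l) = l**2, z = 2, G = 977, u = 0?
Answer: -11856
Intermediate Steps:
O(K, X) = 2
A(k, L) = L + k
T = -2964 (T = -6 + 3*((-1 - 8) - 1*977) = -6 + 3*(-9 - 977) = -6 + 3*(-986) = -6 - 2958 = -2964)
t(O(-2, u))*T = 2**2*(-2964) = 4*(-2964) = -11856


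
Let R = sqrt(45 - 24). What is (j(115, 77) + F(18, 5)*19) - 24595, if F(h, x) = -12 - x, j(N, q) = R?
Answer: -24918 + sqrt(21) ≈ -24913.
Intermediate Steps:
R = sqrt(21) ≈ 4.5826
j(N, q) = sqrt(21)
(j(115, 77) + F(18, 5)*19) - 24595 = (sqrt(21) + (-12 - 1*5)*19) - 24595 = (sqrt(21) + (-12 - 5)*19) - 24595 = (sqrt(21) - 17*19) - 24595 = (sqrt(21) - 323) - 24595 = (-323 + sqrt(21)) - 24595 = -24918 + sqrt(21)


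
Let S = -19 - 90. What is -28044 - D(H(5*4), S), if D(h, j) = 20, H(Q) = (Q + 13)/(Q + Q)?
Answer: -28064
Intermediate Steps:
S = -109
H(Q) = (13 + Q)/(2*Q) (H(Q) = (13 + Q)/((2*Q)) = (13 + Q)*(1/(2*Q)) = (13 + Q)/(2*Q))
-28044 - D(H(5*4), S) = -28044 - 1*20 = -28044 - 20 = -28064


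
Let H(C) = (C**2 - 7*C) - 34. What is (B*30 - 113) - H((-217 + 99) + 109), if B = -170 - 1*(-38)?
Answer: -4183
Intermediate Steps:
B = -132 (B = -170 + 38 = -132)
H(C) = -34 + C**2 - 7*C
(B*30 - 113) - H((-217 + 99) + 109) = (-132*30 - 113) - (-34 + ((-217 + 99) + 109)**2 - 7*((-217 + 99) + 109)) = (-3960 - 113) - (-34 + (-118 + 109)**2 - 7*(-118 + 109)) = -4073 - (-34 + (-9)**2 - 7*(-9)) = -4073 - (-34 + 81 + 63) = -4073 - 1*110 = -4073 - 110 = -4183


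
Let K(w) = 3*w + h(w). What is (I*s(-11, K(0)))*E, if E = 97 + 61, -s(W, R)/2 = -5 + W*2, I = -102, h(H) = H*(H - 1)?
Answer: -870264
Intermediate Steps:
h(H) = H*(-1 + H)
K(w) = 3*w + w*(-1 + w)
s(W, R) = 10 - 4*W (s(W, R) = -2*(-5 + W*2) = -2*(-5 + 2*W) = 10 - 4*W)
E = 158
(I*s(-11, K(0)))*E = -102*(10 - 4*(-11))*158 = -102*(10 + 44)*158 = -102*54*158 = -5508*158 = -870264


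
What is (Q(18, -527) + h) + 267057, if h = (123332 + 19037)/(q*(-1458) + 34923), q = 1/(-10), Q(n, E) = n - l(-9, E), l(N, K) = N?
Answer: 46832288741/175344 ≈ 2.6709e+5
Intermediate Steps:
Q(n, E) = 9 + n (Q(n, E) = n - 1*(-9) = n + 9 = 9 + n)
q = -⅒ ≈ -0.10000
h = 711845/175344 (h = (123332 + 19037)/(-⅒*(-1458) + 34923) = 142369/(729/5 + 34923) = 142369/(175344/5) = 142369*(5/175344) = 711845/175344 ≈ 4.0597)
(Q(18, -527) + h) + 267057 = ((9 + 18) + 711845/175344) + 267057 = (27 + 711845/175344) + 267057 = 5446133/175344 + 267057 = 46832288741/175344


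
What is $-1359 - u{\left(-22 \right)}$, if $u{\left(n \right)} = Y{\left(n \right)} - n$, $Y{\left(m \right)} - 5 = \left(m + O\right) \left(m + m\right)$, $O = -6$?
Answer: $-2618$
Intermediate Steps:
$Y{\left(m \right)} = 5 + 2 m \left(-6 + m\right)$ ($Y{\left(m \right)} = 5 + \left(m - 6\right) \left(m + m\right) = 5 + \left(-6 + m\right) 2 m = 5 + 2 m \left(-6 + m\right)$)
$u{\left(n \right)} = 5 - 13 n + 2 n^{2}$ ($u{\left(n \right)} = \left(5 - 12 n + 2 n^{2}\right) - n = 5 - 13 n + 2 n^{2}$)
$-1359 - u{\left(-22 \right)} = -1359 - \left(5 - -286 + 2 \left(-22\right)^{2}\right) = -1359 - \left(5 + 286 + 2 \cdot 484\right) = -1359 - \left(5 + 286 + 968\right) = -1359 - 1259 = -2618$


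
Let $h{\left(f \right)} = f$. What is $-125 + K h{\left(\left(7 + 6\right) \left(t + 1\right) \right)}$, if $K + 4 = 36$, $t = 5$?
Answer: $2371$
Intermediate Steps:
$K = 32$ ($K = -4 + 36 = 32$)
$-125 + K h{\left(\left(7 + 6\right) \left(t + 1\right) \right)} = -125 + 32 \left(7 + 6\right) \left(5 + 1\right) = -125 + 32 \cdot 13 \cdot 6 = -125 + 32 \cdot 78 = -125 + 2496 = 2371$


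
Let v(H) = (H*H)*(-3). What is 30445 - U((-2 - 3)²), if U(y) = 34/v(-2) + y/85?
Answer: 3105649/102 ≈ 30448.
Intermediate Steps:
v(H) = -3*H² (v(H) = H²*(-3) = -3*H²)
U(y) = -17/6 + y/85 (U(y) = 34/((-3*(-2)²)) + y/85 = 34/((-3*4)) + y*(1/85) = 34/(-12) + y/85 = 34*(-1/12) + y/85 = -17/6 + y/85)
30445 - U((-2 - 3)²) = 30445 - (-17/6 + (-2 - 3)²/85) = 30445 - (-17/6 + (1/85)*(-5)²) = 30445 - (-17/6 + (1/85)*25) = 30445 - (-17/6 + 5/17) = 30445 - 1*(-259/102) = 30445 + 259/102 = 3105649/102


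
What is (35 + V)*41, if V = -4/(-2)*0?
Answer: 1435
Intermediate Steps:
V = 0 (V = -4*(-½)*0 = 2*0 = 0)
(35 + V)*41 = (35 + 0)*41 = 35*41 = 1435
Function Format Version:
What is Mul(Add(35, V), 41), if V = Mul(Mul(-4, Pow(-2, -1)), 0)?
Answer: 1435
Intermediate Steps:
V = 0 (V = Mul(Mul(-4, Rational(-1, 2)), 0) = Mul(2, 0) = 0)
Mul(Add(35, V), 41) = Mul(Add(35, 0), 41) = Mul(35, 41) = 1435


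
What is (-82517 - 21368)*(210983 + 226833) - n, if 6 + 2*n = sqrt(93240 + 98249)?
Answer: -45482515157 - sqrt(191489)/2 ≈ -4.5483e+10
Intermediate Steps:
n = -3 + sqrt(191489)/2 (n = -3 + sqrt(93240 + 98249)/2 = -3 + sqrt(191489)/2 ≈ 215.80)
(-82517 - 21368)*(210983 + 226833) - n = (-82517 - 21368)*(210983 + 226833) - (-3 + sqrt(191489)/2) = -103885*437816 + (3 - sqrt(191489)/2) = -45482515160 + (3 - sqrt(191489)/2) = -45482515157 - sqrt(191489)/2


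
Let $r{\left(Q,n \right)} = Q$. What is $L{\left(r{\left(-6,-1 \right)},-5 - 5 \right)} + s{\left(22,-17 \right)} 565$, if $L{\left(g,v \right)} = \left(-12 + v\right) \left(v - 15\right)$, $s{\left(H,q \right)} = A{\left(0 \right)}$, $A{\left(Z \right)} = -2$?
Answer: $-580$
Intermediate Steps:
$s{\left(H,q \right)} = -2$
$L{\left(g,v \right)} = \left(-15 + v\right) \left(-12 + v\right)$ ($L{\left(g,v \right)} = \left(-12 + v\right) \left(-15 + v\right) = \left(-15 + v\right) \left(-12 + v\right)$)
$L{\left(r{\left(-6,-1 \right)},-5 - 5 \right)} + s{\left(22,-17 \right)} 565 = \left(180 + \left(-5 - 5\right)^{2} - 27 \left(-5 - 5\right)\right) - 1130 = \left(180 + \left(-10\right)^{2} - -270\right) - 1130 = \left(180 + 100 + 270\right) - 1130 = 550 - 1130 = -580$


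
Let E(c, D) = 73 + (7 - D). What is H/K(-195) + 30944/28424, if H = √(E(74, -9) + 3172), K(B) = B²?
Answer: 3868/3553 + √3261/38025 ≈ 1.0902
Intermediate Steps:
E(c, D) = 80 - D
H = √3261 (H = √((80 - 1*(-9)) + 3172) = √((80 + 9) + 3172) = √(89 + 3172) = √3261 ≈ 57.105)
H/K(-195) + 30944/28424 = √3261/((-195)²) + 30944/28424 = √3261/38025 + 30944*(1/28424) = √3261*(1/38025) + 3868/3553 = √3261/38025 + 3868/3553 = 3868/3553 + √3261/38025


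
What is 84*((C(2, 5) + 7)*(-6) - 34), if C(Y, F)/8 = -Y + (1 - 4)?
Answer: 13776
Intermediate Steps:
C(Y, F) = -24 - 8*Y (C(Y, F) = 8*(-Y + (1 - 4)) = 8*(-Y - 3) = 8*(-3 - Y) = -24 - 8*Y)
84*((C(2, 5) + 7)*(-6) - 34) = 84*(((-24 - 8*2) + 7)*(-6) - 34) = 84*(((-24 - 16) + 7)*(-6) - 34) = 84*((-40 + 7)*(-6) - 34) = 84*(-33*(-6) - 34) = 84*(198 - 34) = 84*164 = 13776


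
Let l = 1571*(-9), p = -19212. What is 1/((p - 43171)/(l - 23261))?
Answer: 37400/62383 ≈ 0.59952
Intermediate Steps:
l = -14139
1/((p - 43171)/(l - 23261)) = 1/((-19212 - 43171)/(-14139 - 23261)) = 1/(-62383/(-37400)) = 1/(-62383*(-1/37400)) = 1/(62383/37400) = 37400/62383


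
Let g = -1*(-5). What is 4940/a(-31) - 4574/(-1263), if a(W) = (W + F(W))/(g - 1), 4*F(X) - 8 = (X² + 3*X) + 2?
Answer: 3972166/36627 ≈ 108.45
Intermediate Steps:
g = 5
F(X) = 5/2 + X²/4 + 3*X/4 (F(X) = 2 + ((X² + 3*X) + 2)/4 = 2 + (2 + X² + 3*X)/4 = 2 + (½ + X²/4 + 3*X/4) = 5/2 + X²/4 + 3*X/4)
a(W) = 5/8 + W²/16 + 7*W/16 (a(W) = (W + (5/2 + W²/4 + 3*W/4))/(5 - 1) = (5/2 + W²/4 + 7*W/4)/4 = (5/2 + W²/4 + 7*W/4)*(¼) = 5/8 + W²/16 + 7*W/16)
4940/a(-31) - 4574/(-1263) = 4940/(5/8 + (1/16)*(-31)² + (7/16)*(-31)) - 4574/(-1263) = 4940/(5/8 + (1/16)*961 - 217/16) - 4574*(-1/1263) = 4940/(5/8 + 961/16 - 217/16) + 4574/1263 = 4940/(377/8) + 4574/1263 = 4940*(8/377) + 4574/1263 = 3040/29 + 4574/1263 = 3972166/36627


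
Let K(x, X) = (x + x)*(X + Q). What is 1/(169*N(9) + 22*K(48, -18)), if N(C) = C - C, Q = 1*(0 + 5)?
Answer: -1/27456 ≈ -3.6422e-5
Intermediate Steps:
Q = 5 (Q = 1*5 = 5)
K(x, X) = 2*x*(5 + X) (K(x, X) = (x + x)*(X + 5) = (2*x)*(5 + X) = 2*x*(5 + X))
N(C) = 0
1/(169*N(9) + 22*K(48, -18)) = 1/(169*0 + 22*(2*48*(5 - 18))) = 1/(0 + 22*(2*48*(-13))) = 1/(0 + 22*(-1248)) = 1/(0 - 27456) = 1/(-27456) = -1/27456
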